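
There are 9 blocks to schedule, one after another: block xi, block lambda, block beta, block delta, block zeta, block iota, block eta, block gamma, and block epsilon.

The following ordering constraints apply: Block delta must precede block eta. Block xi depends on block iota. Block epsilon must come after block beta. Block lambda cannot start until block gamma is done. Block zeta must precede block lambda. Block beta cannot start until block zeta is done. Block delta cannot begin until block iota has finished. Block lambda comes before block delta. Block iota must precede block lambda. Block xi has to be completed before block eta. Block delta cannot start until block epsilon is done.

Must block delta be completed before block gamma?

There is a chain block gamma → block lambda → block delta, which puts block gamma before block delta.
So block delta never precedes block gamma.

No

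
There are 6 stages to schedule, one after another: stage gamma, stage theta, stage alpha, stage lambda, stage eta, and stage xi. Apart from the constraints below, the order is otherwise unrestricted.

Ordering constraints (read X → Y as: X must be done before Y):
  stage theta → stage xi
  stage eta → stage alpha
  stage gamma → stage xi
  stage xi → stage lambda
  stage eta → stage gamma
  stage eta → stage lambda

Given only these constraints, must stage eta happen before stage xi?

Following the dependencies: stage eta → stage gamma → stage xi.
So stage eta must precede stage xi in any valid ordering.

Yes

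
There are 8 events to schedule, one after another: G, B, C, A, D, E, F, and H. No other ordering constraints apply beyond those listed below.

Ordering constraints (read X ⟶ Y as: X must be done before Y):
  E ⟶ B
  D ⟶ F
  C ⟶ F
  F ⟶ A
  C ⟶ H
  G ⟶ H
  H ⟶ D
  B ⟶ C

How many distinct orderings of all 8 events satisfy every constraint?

2 events have no prerequisites (G, E), so any of them could come first.
Counting all ways to extend the partial order to a total order gives 4.

4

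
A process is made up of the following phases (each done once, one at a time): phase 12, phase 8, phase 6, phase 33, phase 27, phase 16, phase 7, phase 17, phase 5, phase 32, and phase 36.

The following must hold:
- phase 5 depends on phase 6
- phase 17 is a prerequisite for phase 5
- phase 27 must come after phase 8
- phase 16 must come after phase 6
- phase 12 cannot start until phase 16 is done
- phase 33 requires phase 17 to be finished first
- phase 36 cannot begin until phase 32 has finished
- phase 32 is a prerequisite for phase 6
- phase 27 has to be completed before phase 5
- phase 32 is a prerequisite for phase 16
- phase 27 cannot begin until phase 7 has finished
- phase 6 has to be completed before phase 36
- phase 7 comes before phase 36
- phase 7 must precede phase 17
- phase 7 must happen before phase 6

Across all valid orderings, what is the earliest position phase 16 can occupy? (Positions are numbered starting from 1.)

Working backwards through the constraints from phase 16, its full set of required predecessors is phase 6, phase 7, phase 32 — 3 of them.
So at minimum 3 phases come before phase 16, putting phase 16 no earlier than position 4. That position is achievable by scheduling exactly those predecessors first.

4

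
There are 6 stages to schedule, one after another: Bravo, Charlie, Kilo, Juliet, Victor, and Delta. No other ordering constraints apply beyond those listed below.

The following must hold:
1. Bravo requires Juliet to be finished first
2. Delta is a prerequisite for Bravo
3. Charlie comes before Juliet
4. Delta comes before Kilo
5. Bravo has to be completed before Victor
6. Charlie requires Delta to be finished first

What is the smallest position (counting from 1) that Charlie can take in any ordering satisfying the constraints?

The only stage forced before Charlie (directly or transitively) is Delta.
So at minimum 1 stage comes before Charlie, putting Charlie no earlier than position 2. That position is achievable by scheduling exactly that predecessor first.

2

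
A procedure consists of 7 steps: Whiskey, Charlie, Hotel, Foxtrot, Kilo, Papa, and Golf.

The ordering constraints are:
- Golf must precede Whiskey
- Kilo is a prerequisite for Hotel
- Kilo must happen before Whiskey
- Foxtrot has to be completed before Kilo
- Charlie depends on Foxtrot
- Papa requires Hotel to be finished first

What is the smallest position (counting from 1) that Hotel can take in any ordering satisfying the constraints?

Working backwards through the constraints from Hotel, its full set of required predecessors is Foxtrot, Kilo — 2 of them.
So at minimum 2 steps come before Hotel, putting Hotel no earlier than position 3. That position is achievable by scheduling exactly those predecessors first.

3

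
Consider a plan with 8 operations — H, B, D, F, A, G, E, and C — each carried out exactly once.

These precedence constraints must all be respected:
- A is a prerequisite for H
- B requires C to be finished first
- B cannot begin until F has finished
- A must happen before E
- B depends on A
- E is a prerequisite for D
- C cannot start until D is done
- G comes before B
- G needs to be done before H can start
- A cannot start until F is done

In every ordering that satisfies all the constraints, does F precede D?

Tracing the constraints gives a chain: F → A → E → D.
So F must precede D in any valid ordering.

Yes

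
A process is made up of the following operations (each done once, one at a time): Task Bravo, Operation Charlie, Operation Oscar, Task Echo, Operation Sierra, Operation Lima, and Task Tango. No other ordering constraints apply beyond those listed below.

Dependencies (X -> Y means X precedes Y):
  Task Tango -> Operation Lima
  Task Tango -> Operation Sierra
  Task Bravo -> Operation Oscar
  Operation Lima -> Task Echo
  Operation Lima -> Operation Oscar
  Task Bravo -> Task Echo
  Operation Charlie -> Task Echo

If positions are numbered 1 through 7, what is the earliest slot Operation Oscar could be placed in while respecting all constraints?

Working backwards through the constraints from Operation Oscar, its full set of required predecessors is Task Bravo, Operation Lima, Task Tango — 3 of them.
So at minimum 3 operations come before Operation Oscar, putting Operation Oscar no earlier than position 4. That position is achievable by scheduling exactly those predecessors first.

4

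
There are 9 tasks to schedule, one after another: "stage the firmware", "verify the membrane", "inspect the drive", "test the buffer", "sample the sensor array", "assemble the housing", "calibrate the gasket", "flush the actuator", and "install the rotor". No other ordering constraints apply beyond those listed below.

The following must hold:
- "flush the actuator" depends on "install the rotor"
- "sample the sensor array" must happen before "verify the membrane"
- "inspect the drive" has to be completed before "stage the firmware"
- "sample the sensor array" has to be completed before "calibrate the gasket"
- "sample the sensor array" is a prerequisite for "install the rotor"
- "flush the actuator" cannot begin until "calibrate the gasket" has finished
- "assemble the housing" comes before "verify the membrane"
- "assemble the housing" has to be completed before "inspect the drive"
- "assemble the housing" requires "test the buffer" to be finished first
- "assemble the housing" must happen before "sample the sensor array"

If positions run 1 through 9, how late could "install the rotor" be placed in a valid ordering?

8

Following the constraints forward from "install the rotor", its only required successor is "flush the actuator".
With 1 mandatory successor out of 9 tasks total, the latest slot for "install the rotor" is 9−1 = 8, and it's reachable by doing all non-successors before "install the rotor".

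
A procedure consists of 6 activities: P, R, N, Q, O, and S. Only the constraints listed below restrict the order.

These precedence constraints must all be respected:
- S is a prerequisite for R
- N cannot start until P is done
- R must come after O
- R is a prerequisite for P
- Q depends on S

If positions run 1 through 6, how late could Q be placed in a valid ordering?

6

Q has no required successors, so nothing stops it from going last (position 6).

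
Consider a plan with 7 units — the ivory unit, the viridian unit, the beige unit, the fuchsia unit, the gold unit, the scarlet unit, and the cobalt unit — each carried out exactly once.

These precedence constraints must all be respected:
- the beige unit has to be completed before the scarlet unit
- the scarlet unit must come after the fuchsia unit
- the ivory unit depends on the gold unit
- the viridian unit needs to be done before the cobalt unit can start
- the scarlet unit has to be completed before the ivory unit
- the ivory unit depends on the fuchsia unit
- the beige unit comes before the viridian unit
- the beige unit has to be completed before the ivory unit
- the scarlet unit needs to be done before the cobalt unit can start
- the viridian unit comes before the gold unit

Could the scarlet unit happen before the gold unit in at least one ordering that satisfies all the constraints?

Yes

No chain of constraints runs from the gold unit to the scarlet unit, so the gold unit is not required to come first.
That means at least one valid schedule has the scarlet unit before the gold unit.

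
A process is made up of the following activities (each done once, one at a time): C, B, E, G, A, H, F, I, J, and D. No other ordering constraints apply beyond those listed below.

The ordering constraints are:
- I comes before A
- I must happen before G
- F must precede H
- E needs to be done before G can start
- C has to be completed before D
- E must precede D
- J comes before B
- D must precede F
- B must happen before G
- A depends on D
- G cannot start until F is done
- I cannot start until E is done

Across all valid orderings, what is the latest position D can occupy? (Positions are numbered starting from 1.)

The activities that are forced after D, directly or by a chain of constraints, are G, A, H, F. That's 4 activities.
With 4 mandatory successors out of 10 activities total, the latest slot for D is 10−4 = 6, and it's reachable by doing all non-successors before D.

6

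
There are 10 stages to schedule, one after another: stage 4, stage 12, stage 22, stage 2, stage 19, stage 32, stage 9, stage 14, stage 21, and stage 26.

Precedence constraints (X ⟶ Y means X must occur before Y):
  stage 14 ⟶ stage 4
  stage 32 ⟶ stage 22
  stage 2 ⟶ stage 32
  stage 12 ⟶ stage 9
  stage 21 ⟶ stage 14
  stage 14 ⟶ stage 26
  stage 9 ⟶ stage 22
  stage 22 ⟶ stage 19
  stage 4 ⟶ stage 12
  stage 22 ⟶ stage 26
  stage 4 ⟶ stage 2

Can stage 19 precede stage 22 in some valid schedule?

The constraints give a chain stage 22 → stage 19, which forces stage 22 before stage 19.
Hence stage 19 can never be scheduled before stage 22.

No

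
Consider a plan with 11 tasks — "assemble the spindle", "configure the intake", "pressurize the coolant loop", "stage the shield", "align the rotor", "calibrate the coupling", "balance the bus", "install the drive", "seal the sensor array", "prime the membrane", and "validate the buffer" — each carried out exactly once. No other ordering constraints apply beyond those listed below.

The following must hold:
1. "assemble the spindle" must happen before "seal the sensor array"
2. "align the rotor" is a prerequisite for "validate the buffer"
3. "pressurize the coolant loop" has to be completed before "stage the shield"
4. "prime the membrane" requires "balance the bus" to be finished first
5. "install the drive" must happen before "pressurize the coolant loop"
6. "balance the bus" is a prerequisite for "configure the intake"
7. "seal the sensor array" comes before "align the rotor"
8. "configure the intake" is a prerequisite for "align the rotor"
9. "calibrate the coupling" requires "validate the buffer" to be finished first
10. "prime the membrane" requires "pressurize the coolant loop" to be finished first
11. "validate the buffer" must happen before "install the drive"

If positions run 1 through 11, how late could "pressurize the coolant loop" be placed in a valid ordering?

9

Every task that must follow "pressurize the coolant loop" has to come after it. Tracing all chains starting from "pressurize the coolant loop", those tasks are: "stage the shield", "prime the membrane" — 2 in total.
So at least 2 tasks follow "pressurize the coolant loop", putting "pressurize the coolant loop" no later than position 9. That position is achievable by scheduling everything else first.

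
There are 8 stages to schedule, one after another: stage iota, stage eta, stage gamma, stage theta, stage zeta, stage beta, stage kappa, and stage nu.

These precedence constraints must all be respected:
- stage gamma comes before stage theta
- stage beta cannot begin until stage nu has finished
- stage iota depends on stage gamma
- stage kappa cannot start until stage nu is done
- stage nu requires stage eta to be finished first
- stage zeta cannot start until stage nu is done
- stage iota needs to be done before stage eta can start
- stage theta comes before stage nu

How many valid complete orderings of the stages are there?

18

Only stage gamma has no prerequisites, so it must go first.
Counting all ways to extend the partial order to a total order gives 18.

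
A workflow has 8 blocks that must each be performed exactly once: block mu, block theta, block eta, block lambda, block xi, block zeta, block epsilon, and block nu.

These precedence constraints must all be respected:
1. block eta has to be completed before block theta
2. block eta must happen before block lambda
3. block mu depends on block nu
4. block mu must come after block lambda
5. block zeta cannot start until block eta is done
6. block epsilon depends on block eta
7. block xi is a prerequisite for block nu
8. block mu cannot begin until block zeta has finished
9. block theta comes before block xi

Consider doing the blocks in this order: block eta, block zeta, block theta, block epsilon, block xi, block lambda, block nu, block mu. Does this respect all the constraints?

Every stated constraint is respected: block zeta sits at position 2, ahead of block mu at position 8, and each of the other listed pairs likewise has the predecessor earlier in the sequence.

Yes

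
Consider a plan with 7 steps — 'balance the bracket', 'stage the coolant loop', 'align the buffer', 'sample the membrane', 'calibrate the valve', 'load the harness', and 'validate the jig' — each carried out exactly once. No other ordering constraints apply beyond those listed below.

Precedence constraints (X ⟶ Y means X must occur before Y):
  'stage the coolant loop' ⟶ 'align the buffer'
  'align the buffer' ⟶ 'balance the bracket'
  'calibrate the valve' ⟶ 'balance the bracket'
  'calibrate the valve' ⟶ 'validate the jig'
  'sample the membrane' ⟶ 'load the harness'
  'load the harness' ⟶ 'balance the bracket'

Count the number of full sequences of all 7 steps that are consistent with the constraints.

3 steps have no prerequisites ('stage the coolant loop', 'sample the membrane', 'calibrate the valve'), so any of them could come first.
Enumerating by repeatedly choosing an available step (one whose prerequisites are all placed) gives 120 distinct complete orderings.

120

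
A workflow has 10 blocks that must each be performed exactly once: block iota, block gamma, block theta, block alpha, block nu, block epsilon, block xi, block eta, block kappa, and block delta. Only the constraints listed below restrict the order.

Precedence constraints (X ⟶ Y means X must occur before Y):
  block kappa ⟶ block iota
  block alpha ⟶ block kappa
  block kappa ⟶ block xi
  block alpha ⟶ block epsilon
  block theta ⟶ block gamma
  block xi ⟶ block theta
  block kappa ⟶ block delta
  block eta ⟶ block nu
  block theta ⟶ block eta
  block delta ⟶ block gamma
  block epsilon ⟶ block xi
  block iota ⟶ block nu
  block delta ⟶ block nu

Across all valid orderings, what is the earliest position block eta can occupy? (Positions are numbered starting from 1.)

Every block that must precede block eta has to come before it. Tracing all chains that end at block eta, those blocks are: block theta, block alpha, block epsilon, block xi, block kappa — 5 in total.
So at minimum 5 blocks come before block eta, putting block eta no earlier than position 6. That position is achievable by scheduling exactly those predecessors first.

6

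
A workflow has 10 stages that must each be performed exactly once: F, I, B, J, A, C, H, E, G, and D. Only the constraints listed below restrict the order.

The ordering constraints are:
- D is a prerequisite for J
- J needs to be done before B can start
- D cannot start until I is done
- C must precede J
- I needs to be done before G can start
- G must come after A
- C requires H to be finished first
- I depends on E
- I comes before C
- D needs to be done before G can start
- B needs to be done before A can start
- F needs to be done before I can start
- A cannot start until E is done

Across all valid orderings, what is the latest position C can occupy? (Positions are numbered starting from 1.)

6

The stages that are forced after C, directly or by a chain of constraints, are B, J, A, G. That's 4 stages.
So at least 4 stages follow C, putting C no later than position 6. That position is achievable by scheduling everything else first.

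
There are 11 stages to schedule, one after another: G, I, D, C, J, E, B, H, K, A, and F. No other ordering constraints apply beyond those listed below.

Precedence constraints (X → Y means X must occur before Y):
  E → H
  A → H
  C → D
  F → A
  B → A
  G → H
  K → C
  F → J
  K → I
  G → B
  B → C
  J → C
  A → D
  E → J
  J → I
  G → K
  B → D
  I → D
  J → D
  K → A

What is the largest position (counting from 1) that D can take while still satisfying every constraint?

No constraint forces any stage after D, so it can be placed last, in position 11.

11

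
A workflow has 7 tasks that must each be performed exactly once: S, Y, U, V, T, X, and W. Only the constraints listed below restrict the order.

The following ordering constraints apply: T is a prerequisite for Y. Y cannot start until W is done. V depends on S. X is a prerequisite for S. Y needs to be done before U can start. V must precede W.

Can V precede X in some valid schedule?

No

The constraints give a chain X → S → V, which forces X before V.
So no valid ordering can have V before X.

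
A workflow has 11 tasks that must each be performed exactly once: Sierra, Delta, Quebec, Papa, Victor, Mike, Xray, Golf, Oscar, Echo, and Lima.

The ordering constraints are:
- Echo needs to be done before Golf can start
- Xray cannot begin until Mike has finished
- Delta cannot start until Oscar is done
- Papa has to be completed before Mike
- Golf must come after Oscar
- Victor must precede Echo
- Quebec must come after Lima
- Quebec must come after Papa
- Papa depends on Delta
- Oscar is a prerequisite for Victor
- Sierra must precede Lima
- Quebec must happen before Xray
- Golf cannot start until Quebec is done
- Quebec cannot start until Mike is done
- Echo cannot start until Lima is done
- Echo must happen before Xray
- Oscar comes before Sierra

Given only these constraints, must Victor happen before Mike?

No chain of constraints connects Victor to Mike in either direction.
So Victor can come before Mike or after — it is not forced.

No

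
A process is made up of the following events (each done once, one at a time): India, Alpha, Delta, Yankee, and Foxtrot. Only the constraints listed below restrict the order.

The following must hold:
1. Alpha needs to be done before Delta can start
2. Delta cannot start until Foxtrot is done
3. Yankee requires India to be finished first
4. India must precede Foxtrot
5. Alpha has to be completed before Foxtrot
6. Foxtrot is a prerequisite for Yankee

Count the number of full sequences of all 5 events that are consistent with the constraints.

2 events have no prerequisites (India, Alpha), so any of them could come first.
Counting all ways to extend the partial order to a total order gives 4.

4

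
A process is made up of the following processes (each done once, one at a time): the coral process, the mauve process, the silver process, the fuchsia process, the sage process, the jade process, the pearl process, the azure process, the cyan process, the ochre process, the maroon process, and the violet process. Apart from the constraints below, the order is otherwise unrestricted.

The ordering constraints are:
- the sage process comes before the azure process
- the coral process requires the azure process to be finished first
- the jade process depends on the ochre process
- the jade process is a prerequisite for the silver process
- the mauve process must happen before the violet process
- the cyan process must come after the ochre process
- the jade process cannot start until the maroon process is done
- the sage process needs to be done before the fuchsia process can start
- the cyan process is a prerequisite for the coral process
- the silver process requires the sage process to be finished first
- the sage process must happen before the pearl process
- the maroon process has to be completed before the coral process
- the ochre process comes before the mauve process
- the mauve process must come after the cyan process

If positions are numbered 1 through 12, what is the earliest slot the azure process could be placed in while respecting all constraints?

2

Working backwards through the constraints from the azure process, its only required predecessor is the sage process.
So at minimum 1 process comes before the azure process, putting the azure process no earlier than position 2. That position is achievable by scheduling exactly that predecessor first.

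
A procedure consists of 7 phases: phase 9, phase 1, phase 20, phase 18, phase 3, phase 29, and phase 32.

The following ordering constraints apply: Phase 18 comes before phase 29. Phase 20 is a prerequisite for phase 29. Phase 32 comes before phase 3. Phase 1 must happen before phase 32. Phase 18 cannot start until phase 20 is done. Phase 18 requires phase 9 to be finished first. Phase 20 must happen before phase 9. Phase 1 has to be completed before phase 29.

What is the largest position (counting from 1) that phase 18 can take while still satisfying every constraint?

6

The only phase forced after phase 18 (directly or by a chain) is phase 29.
So at least 1 phase follows phase 18, putting phase 18 no later than position 6. That position is achievable by scheduling everything else first.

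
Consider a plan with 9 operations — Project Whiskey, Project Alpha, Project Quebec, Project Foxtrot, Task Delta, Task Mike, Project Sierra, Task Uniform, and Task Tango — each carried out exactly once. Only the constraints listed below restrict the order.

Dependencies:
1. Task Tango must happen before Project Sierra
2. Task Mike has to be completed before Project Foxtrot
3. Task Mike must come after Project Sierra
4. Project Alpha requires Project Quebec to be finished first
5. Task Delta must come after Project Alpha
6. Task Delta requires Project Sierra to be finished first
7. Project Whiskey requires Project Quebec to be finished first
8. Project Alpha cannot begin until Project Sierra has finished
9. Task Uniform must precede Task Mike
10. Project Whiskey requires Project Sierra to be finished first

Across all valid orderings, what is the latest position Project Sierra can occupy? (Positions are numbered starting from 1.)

Following every chain forward from Project Sierra, the operations that must come later are Project Whiskey, Project Alpha, Project Foxtrot, Task Delta, Task Mike — 5 of them.
With 5 mandatory successors out of 9 operations total, the latest slot for Project Sierra is 9−5 = 4, and it's reachable by doing all non-successors before Project Sierra.

4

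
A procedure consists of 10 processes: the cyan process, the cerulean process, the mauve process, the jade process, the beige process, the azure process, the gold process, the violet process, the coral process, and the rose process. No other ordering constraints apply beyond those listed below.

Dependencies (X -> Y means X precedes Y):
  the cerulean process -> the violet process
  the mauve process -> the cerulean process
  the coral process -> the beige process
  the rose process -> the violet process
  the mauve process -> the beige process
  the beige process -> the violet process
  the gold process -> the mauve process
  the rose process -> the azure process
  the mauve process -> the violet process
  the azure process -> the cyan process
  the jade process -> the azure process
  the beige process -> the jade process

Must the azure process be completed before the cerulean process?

No

The azure process and the cerulean process are not related by any chain of constraints.
So the azure process can come before the cerulean process or after — it is not forced.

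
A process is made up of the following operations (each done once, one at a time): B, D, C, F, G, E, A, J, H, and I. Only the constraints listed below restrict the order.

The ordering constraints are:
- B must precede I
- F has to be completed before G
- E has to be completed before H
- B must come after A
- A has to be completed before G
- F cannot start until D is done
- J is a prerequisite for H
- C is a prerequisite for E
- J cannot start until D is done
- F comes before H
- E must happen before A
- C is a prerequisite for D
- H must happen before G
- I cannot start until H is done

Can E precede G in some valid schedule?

The constraints force E before G, so yes — every valid ordering has E earlier.

Yes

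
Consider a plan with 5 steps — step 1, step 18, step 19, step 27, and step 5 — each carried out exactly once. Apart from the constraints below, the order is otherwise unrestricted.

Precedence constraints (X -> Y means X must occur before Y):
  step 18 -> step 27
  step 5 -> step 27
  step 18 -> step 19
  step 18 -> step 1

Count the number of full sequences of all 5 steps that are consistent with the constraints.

2 steps have no prerequisites (step 18, step 5), so any of them could come first.
Systematically extending each partial ordering one step at a time and counting, there are 18 complete orderings.

18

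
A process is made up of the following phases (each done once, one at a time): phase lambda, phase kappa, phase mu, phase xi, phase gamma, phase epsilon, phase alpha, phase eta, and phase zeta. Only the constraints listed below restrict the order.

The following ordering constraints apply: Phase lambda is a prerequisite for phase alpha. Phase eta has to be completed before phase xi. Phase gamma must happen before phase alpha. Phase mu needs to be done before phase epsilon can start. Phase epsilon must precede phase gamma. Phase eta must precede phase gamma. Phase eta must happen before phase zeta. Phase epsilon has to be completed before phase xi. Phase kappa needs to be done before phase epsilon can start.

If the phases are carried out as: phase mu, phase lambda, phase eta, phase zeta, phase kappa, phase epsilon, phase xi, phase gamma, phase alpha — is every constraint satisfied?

Yes

Every stated constraint is respected: phase lambda sits at position 2, ahead of phase alpha at position 9, and each of the other listed pairs likewise has the predecessor earlier in the sequence.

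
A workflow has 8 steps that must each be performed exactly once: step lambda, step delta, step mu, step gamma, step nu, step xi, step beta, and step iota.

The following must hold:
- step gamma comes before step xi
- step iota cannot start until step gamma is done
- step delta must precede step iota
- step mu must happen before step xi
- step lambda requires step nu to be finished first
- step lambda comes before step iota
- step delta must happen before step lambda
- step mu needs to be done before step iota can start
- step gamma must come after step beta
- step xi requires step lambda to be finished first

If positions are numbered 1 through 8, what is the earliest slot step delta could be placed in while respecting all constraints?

No constraint forces any other step before step delta, so it can be placed first.

1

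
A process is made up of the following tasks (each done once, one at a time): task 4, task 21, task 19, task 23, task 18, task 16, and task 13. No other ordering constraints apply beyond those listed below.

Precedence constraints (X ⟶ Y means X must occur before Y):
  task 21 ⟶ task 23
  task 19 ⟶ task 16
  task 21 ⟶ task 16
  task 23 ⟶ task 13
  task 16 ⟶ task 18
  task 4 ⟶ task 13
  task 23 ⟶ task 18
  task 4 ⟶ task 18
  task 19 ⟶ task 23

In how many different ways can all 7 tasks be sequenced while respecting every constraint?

48

The tasks with no prerequisites are task 4, task 21, task 19; any of them can be placed first.
Systematically extending each partial ordering one task at a time and counting, there are 48 complete orderings.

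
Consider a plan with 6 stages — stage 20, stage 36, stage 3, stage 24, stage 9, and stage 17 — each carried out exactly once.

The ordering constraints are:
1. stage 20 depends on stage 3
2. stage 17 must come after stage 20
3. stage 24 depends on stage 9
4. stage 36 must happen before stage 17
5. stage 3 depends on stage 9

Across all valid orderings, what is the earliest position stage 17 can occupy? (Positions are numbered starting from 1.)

5

Working backwards through the constraints from stage 17, its full set of required predecessors is stage 20, stage 36, stage 3, stage 9 — 4 of them.
So at minimum 4 stages come before stage 17, putting stage 17 no earlier than position 5. That position is achievable by scheduling exactly those predecessors first.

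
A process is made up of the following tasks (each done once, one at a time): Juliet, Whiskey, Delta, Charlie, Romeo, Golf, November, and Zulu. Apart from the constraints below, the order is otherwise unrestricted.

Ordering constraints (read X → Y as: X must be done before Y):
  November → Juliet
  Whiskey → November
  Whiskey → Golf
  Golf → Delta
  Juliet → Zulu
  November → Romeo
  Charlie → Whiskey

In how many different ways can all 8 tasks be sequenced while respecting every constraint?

45

Charlie is the only task with nothing required before it, so every ordering starts there.
Counting all ways to extend the partial order to a total order gives 45.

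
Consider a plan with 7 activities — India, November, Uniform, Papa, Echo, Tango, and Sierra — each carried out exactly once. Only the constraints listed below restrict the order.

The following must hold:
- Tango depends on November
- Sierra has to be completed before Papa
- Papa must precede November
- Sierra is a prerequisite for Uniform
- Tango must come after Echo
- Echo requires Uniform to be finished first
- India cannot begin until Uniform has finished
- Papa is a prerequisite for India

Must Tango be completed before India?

No

No chain of constraints connects Tango to India in either direction.
A valid ordering placing India before Tango exists, so the answer is no.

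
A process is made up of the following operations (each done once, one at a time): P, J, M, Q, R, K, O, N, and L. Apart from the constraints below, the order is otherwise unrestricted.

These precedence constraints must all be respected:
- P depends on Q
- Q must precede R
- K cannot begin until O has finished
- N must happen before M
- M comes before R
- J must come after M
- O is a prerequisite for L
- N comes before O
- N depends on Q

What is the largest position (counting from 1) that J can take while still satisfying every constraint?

J has no required successors, so nothing stops it from going last (position 9).

9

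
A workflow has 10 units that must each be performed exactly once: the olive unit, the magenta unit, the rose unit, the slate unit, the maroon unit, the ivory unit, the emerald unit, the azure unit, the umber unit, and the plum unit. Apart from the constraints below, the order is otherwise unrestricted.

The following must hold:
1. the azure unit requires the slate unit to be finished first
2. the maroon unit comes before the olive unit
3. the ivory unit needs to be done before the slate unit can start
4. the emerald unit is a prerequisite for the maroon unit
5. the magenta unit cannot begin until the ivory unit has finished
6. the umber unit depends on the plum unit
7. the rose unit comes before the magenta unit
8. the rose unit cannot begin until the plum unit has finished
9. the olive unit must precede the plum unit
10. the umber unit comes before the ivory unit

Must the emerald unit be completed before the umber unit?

Yes

Tracing the constraints gives a chain: the emerald unit → the maroon unit → the olive unit → the plum unit → the umber unit.
So the emerald unit must precede the umber unit in any valid ordering.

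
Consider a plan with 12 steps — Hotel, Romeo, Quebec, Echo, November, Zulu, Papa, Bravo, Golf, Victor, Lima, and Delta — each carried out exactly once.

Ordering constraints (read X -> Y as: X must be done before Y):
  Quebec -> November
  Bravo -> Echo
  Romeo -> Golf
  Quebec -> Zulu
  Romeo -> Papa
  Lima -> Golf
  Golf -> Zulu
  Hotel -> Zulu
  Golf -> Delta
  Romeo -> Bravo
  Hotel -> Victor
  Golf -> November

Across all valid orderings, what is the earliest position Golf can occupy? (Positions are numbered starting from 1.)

Working backwards through the constraints from Golf, its full set of required predecessors is Romeo, Lima — 2 of them.
With 2 mandatory predecessors, the earliest Golf can sit is position 2+1 = 3, and placing just those 2 first achieves it.

3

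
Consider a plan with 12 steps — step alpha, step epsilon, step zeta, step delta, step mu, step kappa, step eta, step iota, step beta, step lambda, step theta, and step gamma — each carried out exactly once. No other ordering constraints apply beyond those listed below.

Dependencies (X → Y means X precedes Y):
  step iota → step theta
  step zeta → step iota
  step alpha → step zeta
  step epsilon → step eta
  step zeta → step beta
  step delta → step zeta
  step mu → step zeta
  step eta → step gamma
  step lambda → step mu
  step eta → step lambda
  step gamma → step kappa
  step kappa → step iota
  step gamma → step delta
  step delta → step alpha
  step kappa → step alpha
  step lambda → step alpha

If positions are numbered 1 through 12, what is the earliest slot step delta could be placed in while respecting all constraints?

4

The steps that are forced before step delta, directly or transitively, are step epsilon, step eta, step gamma. That's 3 steps.
So at minimum 3 steps come before step delta, putting step delta no earlier than position 4. That position is achievable by scheduling exactly those predecessors first.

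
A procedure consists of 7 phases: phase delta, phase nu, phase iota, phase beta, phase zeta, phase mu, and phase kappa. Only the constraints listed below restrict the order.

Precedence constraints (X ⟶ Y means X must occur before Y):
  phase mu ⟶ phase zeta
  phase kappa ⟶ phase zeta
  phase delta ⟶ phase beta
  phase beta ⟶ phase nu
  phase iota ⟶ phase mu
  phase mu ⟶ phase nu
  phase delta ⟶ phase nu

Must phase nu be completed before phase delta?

There is a chain phase delta → phase nu, which puts phase delta before phase nu.
So phase nu does not have to come before phase delta — it cannot.

No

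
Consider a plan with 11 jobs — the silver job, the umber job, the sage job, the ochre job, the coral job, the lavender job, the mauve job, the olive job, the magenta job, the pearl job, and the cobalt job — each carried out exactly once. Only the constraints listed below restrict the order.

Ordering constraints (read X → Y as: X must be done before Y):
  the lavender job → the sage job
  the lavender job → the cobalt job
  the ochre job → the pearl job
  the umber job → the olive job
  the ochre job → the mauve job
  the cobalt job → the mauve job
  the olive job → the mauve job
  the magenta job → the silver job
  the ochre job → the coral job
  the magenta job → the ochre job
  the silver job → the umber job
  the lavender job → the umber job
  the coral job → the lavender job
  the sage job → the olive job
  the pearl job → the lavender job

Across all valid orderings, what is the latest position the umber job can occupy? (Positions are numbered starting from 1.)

9

Every job that must follow the umber job has to come after it. Tracing all chains starting from the umber job, those jobs are: the mauve job, the olive job — 2 in total.
With 2 mandatory successors out of 11 jobs total, the latest slot for the umber job is 11−2 = 9, and it's reachable by doing all non-successors before the umber job.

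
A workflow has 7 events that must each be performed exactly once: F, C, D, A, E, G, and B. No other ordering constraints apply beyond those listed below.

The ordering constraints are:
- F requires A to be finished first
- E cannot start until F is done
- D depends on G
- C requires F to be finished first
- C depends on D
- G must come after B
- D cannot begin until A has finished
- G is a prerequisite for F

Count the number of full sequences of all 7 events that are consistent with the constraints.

2 events have no prerequisites (A, B), so any of them could come first.
Enumerating by repeatedly choosing an available event (one whose prerequisites are all placed) gives 15 distinct complete orderings.

15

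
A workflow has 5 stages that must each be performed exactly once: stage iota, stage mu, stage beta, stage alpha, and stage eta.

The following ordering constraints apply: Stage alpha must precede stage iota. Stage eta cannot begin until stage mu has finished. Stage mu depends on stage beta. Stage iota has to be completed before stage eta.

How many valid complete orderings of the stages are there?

6

The stages with no prerequisites are stage beta, stage alpha; any of them can be placed first.
Enumerating by repeatedly choosing an available stage (one whose prerequisites are all placed) gives 6 distinct complete orderings.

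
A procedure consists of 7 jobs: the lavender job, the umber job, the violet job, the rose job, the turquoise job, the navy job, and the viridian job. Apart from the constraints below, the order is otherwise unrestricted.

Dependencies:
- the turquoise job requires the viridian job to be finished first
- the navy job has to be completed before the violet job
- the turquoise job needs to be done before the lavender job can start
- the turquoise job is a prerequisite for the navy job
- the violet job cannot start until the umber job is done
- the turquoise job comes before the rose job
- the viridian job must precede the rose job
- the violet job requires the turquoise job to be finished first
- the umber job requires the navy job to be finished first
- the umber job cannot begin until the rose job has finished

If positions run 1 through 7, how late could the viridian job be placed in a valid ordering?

1

The jobs that are forced after the viridian job, directly or by a chain of constraints, are the lavender job, the umber job, the violet job, the rose job, the turquoise job, the navy job. That's 6 jobs.
So at least 6 jobs follow the viridian job, putting the viridian job no later than position 1. That position is achievable by scheduling everything else first.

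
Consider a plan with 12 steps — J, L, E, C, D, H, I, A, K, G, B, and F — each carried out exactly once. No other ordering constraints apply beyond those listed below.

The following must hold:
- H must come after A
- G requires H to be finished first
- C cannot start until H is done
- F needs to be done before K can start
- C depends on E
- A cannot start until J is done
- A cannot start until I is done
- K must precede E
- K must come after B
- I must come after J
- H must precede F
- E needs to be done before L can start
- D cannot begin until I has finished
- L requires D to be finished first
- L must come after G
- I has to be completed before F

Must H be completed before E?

Chaining the stated constraints: H → F → K → E.
So H must precede E in any valid ordering.

Yes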